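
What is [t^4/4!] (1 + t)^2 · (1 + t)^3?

120

The EGF product rule gives c_4 = Σ_{k_1+k_2=4} C(4; k_1,k_2) · ∏ g_i(k_i), where (1+t)^2 gives the falling factorial (2)_k; (1+t)^3 gives the falling factorial (3)_k.
g_1(k) for k = 0…4: 1, 2, 2, 0, 0.
g_2(k) for k = 0…4: 1, 3, 6, 6, 0.
c_4 = Σ_k C(4,k)·g_1(k)·g_2(4−k) = 4·2·6 + 6·2·6 = 48 + 72 = 120.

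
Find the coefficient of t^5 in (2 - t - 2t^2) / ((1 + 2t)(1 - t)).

-43

The denominator gives the recurrence a_n = −a_(n−1) + 2a_(n−2) for n ≥ 3; the numerator fixes a_0 = 2, a_1 = -3, a_2 = 5.
Iterating: 2, -3, 5, -11, 21, -43, so a_5 = -43.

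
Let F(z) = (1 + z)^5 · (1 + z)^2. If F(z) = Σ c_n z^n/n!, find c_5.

The EGF product rule gives c_5 = Σ_{k_1+k_2=5} C(5; k_1,k_2) · ∏ g_i(k_i), where (1+z)^5 gives the falling factorial (5)_k; (1+z)^2 gives the falling factorial (2)_k.
g_1(k) for k = 0…5: 1, 5, 20, 60, 120, 120.
g_2(k) for k = 0…5: 1, 2, 2, 0, 0, 0.
c_5 = Σ_k C(5,k)·g_1(k)·g_2(5−k) = 10·60·2 + 5·120·2 + 1·120·1 = 1200 + 1200 + 120 = 2520.

2520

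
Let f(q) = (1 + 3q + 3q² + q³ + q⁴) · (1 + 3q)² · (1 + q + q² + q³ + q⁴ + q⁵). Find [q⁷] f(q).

(1 + 3q + 3q² + q³ + q⁴) has coefficients 1,3,3,1,1 for degrees 0…4.
(1 + 3q)² has coefficients 1,6,9,0,0,0,0,0 for degrees 0…7.
Finally multiplying by (1 + q + q² + q³ + q⁴ + q⁵), the product of all factors after the first has coefficients 1,7,16,16,16,16,15,9 for degrees 0…7.
[q⁷] = 1·9 + 3·15 + 3·16 + 1·16 + 1·16 = 134.

134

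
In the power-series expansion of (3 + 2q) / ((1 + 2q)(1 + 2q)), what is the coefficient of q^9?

-10752

The denominator gives the recurrence a_n = −4a_(n−1) − 4a_(n−2) for n ≥ 3; the numerator fixes a_0 = 3, a_1 = -10, a_2 = 28.
Iterating: 3, -10, 28, -72, 176, -416, 960, -2176, 4864, -10752, so a_9 = -10752.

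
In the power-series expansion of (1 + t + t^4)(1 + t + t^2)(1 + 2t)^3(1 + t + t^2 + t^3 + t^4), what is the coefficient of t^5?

(1 + t + t^4) has coefficients 1,1,0,0,1 for degrees 0…4.
(1 + t + t^2) has coefficients 1,1,1,0,0,0 for degrees 0…5.
Multiplying by (1 + 2t)^3 gives running coefficients 1,7,19,26,20,8 for degrees 0…5.
Finally multiplying by (1 + t + t^2 + t^3 + t^4), the product of all factors after the first has coefficients 1,8,27,53,73,80 for degrees 0…5.
[t^5] = 1·80 + 1·73 + 1·8 = 161.

161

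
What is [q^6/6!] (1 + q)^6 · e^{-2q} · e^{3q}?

The EGF product rule gives c_6 = Σ_{k_1+k_2+k_3=6} C(6; k_1,k_2,k_3) · ∏ g_i(k_i), where (1+q)^6 gives the falling factorial (6)_k; e^{-2q} gives (-2)^k; e^{3q} gives (3)^k.
g_1(k) for k = 0…6: 1, 6, 30, 120, 360, 720, 720.
g_2(k) for k = 0…6: 1, -2, 4, -8, 16, -32, 64.
g_3(k) for k = 0…6: 1, 3, 9, 27, 81, 243, 729.
First combine the last two factors: h(k) = Σ_j C(k,j)·g_2(j)·g_3(k−j) for k = 0…6: 1, 1, 1, 1, 1, 1, 1.
c_6 = Σ_k C(6,k)·g_1(k)·h(6−k) = 1·1·1 + 6·6·1 + 15·30·1 + 20·120·1 + 15·360·1 + 6·720·1 + 1·720·1 = 1 + 36 + 450 + 2400 + 5400 + 4320 + 720 = 13327.

13327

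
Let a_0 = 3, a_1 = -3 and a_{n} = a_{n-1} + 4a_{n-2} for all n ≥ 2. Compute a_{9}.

1797

The ordinary generating function has denominator 1 - t - 4t^2.
Iterating the recurrence: a_0,…,a_{9} = 3, -3, 9, -3, 33, 21, 153, 237, 849, 1797.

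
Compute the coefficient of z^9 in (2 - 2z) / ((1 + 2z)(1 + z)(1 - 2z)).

Partial fractions give a closed form: a_n = (3)·(-2)^n + (-4/3)·(-1)^n + (1/3)·2^n.
At n = 9: a_9 = -1364.

-1364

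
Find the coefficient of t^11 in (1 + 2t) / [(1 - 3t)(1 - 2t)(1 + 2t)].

527345

Partial fractions give a closed form: a_n = (3)·3^n + (-2)·2^n.
At n = 11: a_11 = 527345.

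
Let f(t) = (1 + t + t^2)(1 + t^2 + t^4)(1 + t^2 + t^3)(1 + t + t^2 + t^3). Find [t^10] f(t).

(1 + t + t^2) has coefficients 1,1,1 for degrees 0…2.
(1 + t^2 + t^4) has coefficients 1,0,1,0,1,0,0,0,0,0,0 for degrees 0…10.
Multiplying by (1 + t^2 + t^3) gives running coefficients 1,0,2,1,2,1,1,1,0,0,0 for degrees 0…10.
Finally multiplying by (1 + t + t^2 + t^3), the product of all factors after the first has coefficients 1,1,3,4,5,6,5,5,3,2,1 for degrees 0…10.
[t^10] = 1·1 + 1·2 + 1·3 = 6.

6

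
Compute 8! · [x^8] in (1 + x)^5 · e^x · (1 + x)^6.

The EGF product rule gives c_8 = Σ_{k_1+k_2+k_3=8} C(8; k_1,k_2,k_3) · ∏ g_i(k_i), where (1+x)^5 gives the falling factorial (5)_k; e^x gives (1)^k; (1+x)^6 gives the falling factorial (6)_k.
g_1(k) for k = 0…8: 1, 5, 20, 60, 120, 120, 0, 0, 0.
g_2(k) for k = 0…8: 1, 1, 1, 1, 1, 1, 1, 1, 1.
g_3(k) for k = 0…8: 1, 6, 30, 120, 360, 720, 720, 0, 0.
First combine the last two factors: h(k) = Σ_j C(k,j)·g_2(j)·g_3(k−j) for k = 0…8: 1, 7, 43, 229, 1045, 4051, 13327, 37633, 93289.
c_8 = Σ_k C(8,k)·g_1(k)·h(8−k) = 1·1·93289 + 8·5·37633 + 28·20·13327 + 56·60·4051 + 70·120·1045 + 56·120·229 = 93289 + 1505320 + 7463120 + 13611360 + 8778000 + 1538880 = 32989969.

32989969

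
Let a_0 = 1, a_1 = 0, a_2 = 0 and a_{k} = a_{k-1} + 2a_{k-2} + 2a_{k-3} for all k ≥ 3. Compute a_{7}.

30

The ordinary generating function has denominator 1 - y - 2y^2 - 2y^3.
Iterating the recurrence: a_0,…,a_{7} = 1, 0, 0, 2, 2, 6, 14, 30.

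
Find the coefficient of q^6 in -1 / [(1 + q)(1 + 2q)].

-127

Partial fractions give a closed form: a_n = (1)·(-1)^n + (-2)·(-2)^n.
At n = 6: a_6 = -127.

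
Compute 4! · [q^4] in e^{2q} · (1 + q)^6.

The EGF product rule gives c_4 = Σ_{k_1+k_2=4} C(4; k_1,k_2) · ∏ g_i(k_i), where e^{2q} gives (2)^k; (1+q)^6 gives the falling factorial (6)_k.
g_1(k) for k = 0…4: 1, 2, 4, 8, 16.
g_2(k) for k = 0…4: 1, 6, 30, 120, 360.
c_4 = Σ_k C(4,k)·g_1(k)·g_2(4−k) = 1·1·360 + 4·2·120 + 6·4·30 + 4·8·6 + 1·16·1 = 360 + 960 + 720 + 192 + 16 = 2248.

2248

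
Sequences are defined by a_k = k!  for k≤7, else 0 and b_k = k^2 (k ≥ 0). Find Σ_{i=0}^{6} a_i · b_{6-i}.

This is [x^6] in the product of the two ordinary generating functions.
Σ = 1·36 + 1·25 + 2·16 + 6·9 + 24·4 + 120·1 + 720·0 = 363.

363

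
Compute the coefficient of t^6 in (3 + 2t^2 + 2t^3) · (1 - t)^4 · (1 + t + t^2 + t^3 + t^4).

7

(3 + 2t^2 + 2t^3) has coefficients 3,0,2,2 for degrees 0…3.
(1 - t)^4 has coefficients 1,-4,6,-4,1,0,0 for degrees 0…6.
Finally multiplying by (1 + t + t^2 + t^3 + t^4), the product of all factors after the first has coefficients 1,-3,3,-1,0,-1,3 for degrees 0…6.
[t^6] = 3·3 + 2·0 + 2·(-1) = 7.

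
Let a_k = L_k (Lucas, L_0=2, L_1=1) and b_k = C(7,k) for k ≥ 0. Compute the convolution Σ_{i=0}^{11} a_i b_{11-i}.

5778

This is [x^11] in the product of the two ordinary generating functions.
Σ = 2·0 + 1·0 + 3·0 + 4·0 + 7·1 + 11·7 + 18·21 + 29·35 + 47·35 + 76·21 + 123·7 + 199·1 = 5778.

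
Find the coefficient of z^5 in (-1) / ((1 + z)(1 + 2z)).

63

Partial fractions give a closed form: a_n = (1)·(-1)^n + (-2)·(-2)^n.
At n = 5: a_5 = 63.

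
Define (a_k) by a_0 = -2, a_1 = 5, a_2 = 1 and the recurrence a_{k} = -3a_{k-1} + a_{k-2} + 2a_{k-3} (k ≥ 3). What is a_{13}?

The ordinary generating function has denominator 1 + 3y - y^2 - 2y^3.
Iterating the recurrence: a_0,…,a_{13} = -2, 5, 1, -2, 17, -51, 166, -515, 1609, -5010, 15609, -48619, 151446, -471739.

-471739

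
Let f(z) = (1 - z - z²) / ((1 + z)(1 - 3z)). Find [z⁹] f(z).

The denominator gives the recurrence a_n = 2a_(n−1) + 3a_(n−2) for n ≥ 3; the numerator fixes a_0 = 1, a_1 = 1, a_2 = 4.
Iterating: 1, 1, 4, 11, 34, 101, 304, 911, 2734, 8201, so a_9 = 8201.

8201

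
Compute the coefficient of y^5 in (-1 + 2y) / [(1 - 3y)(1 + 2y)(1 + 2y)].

127

The denominator gives the recurrence a_n = −a_(n−1) + 8a_(n−2) + 12a_(n−3) for n ≥ 3; the numerator fixes a_0 = -1, a_1 = 3, a_2 = -11.
Iterating: -1, 3, -11, 23, -75, 127, so a_5 = 127.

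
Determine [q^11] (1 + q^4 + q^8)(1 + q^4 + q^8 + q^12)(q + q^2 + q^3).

(1 + q^4 + q^8) has coefficients 1,0,0,0,1,0,0,0,1 for degrees 0…8.
(1 + q^4 + q^8 + q^12) has coefficients 1,0,0,0,1,0,0,0,1,0,0,0 for degrees 0…11.
Finally multiplying by (q + q^2 + q^3), the product of all factors after the first has coefficients 0,1,1,1,0,1,1,1,0,1,1,1 for degrees 0…11.
[q^11] = 1·1 + 1·1 + 1·1 = 3.

3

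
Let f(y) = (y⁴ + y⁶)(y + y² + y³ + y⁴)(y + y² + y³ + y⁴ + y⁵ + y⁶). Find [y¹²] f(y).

7

(y⁴ + y⁶) has coefficients 0,0,0,0,1,0,1 for degrees 0…6.
(y + y² + y³ + y⁴) has coefficients 0,1,1,1,1,0,0,0,0,0,0,0,0 for degrees 0…12.
Finally multiplying by (y + y² + y³ + y⁴ + y⁵ + y⁶), the product of all factors after the first has coefficients 0,0,1,2,3,4,4,4,3,2,1,0,0 for degrees 0…12.
[y¹²] = 1·3 + 1·4 = 7.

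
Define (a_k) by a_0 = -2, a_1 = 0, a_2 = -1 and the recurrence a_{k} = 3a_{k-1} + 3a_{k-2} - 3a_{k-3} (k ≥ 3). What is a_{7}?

The ordinary generating function has denominator 1 - 3z - 3z^2 + 3z^3.
Iterating the recurrence: a_0,…,a_{7} = -2, 0, -1, 3, 6, 30, 99, 369.

369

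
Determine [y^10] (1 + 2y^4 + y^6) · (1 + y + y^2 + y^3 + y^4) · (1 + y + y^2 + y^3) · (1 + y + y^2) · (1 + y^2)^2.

(1 + 2y^4 + y^6) has coefficients 1,0,0,0,2,0,1 for degrees 0…6.
(1 + y + y^2 + y^3 + y^4) has coefficients 1,1,1,1,1,0,0,0,0,0,0 for degrees 0…10.
Multiplying by (1 + y + y^2 + y^3) gives running coefficients 1,2,3,4,4,3,2,1,0,0,0 for degrees 0…10.
Multiplying by (1 + y + y^2) gives running coefficients 1,3,6,9,11,11,9,6,3,1,0 for degrees 0…10.
Finally multiplying by (1 + y^2)^2, the product of all factors after the first has coefficients 1,3,8,15,24,32,37,37,32,24,15 for degrees 0…10.
[y^10] = 1·15 + 2·37 + 1·24 = 113.

113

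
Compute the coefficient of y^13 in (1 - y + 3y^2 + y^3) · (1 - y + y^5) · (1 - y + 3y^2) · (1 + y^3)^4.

103

(1 - y + 3y^2 + y^3) has coefficients 1,-1,3,1 for degrees 0…3.
(1 - y + y^5) has coefficients 1,-1,0,0,0,1,0,0,0,0,0,0,0,0 for degrees 0…13.
Multiplying by (1 - y + 3y^2) gives running coefficients 1,-2,4,-3,0,1,-1,3,0,0,0,0,0,0 for degrees 0…13.
Finally multiplying by (1 + y^3)^4, the product of all factors after the first has coefficients 1,-2,4,1,-8,17,-7,-9,28,-18,4,22,-17,16 for degrees 0…13.
[y^13] = 1·16 − 1·(-17) + 3·22 + 1·4 = 103.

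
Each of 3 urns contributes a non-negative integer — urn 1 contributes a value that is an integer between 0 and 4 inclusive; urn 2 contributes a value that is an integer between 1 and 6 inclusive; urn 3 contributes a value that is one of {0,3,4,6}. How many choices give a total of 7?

12

The generating function for the choices is (1 + z + z^2 + z^3 + z^4)·(z + z^2 + z^3 + z^4 + z^5 + z^6)·(1 + z^3 + z^4 + z^6); the count is [z^7].
(1 + z + z^2 + z^3 + z^4) has coefficients 1,1,1,1,1 for degrees 0…4.
(z + z^2 + z^3 + z^4 + z^5 + z^6) has coefficients 0,1,1,1,1,1,1,0 for degrees 0…7.
Finally multiplying by (1 + z^3 + z^4 + z^6), the product of all factors after the first has coefficients 0,1,1,1,2,3,3,3 for degrees 0…7.
[z^7] = 1·3 + 1·3 + 1·3 + 1·2 + 1·1 = 12.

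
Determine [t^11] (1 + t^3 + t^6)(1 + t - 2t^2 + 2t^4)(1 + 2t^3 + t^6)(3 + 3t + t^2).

18

(1 + t^3 + t^6) has coefficients 1,0,0,1,0,0,1 for degrees 0…6.
(1 + t - 2t^2 + 2t^4) has coefficients 1,1,-2,0,2,0,0,0,0,0,0,0 for degrees 0…11.
Multiplying by (1 + 2t^3 + t^6) gives running coefficients 1,1,-2,2,4,-4,1,5,-2,0,2,0 for degrees 0…11.
Finally multiplying by (3 + 3t + t^2), the product of all factors after the first has coefficients 3,6,-2,1,16,2,-5,14,10,-1,4,6 for degrees 0…11.
[t^11] = 1·6 + 1·10 + 1·2 = 18.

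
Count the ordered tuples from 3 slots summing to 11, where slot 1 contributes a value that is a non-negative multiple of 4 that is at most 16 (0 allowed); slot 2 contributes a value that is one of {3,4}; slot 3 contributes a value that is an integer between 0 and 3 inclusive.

The generating function for the choices is (1 + y^4 + y^8 + y^12 + y^16)·(y^3 + y^4)·(1 + y + y^2 + y^3); the count is [y^11].
(1 + y^4 + y^8 + y^12 + y^16) has coefficients 1,0,0,0,1,0,0,0,1,0,0,0 for degrees 0…11.
(y^3 + y^4) has coefficients 0,0,0,1,1,0,0,0,0,0,0,0 for degrees 0…11.
Finally multiplying by (1 + y + y^2 + y^3), the product of all factors after the first has coefficients 0,0,0,1,2,2,2,1,0,0,0,0 for degrees 0…11.
[y^11] = 1·0 + 1·1 + 1·1 = 2.

2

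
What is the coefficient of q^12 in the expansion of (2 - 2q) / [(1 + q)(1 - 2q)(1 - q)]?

The denominator gives the recurrence a_n = 2a_(n−1) + a_(n−2) − 2a_(n−3) for n ≥ 3; the numerator fixes a_0 = 2, a_1 = 2, a_2 = 6.
Iterating: 2, 2, 6, 10, 22, 42, 86, 170, 342, 682, 1366, 2730, 5462, so a_12 = 5462.

5462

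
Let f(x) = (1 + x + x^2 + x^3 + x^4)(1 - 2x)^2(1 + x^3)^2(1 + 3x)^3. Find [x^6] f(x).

-29

(1 + x + x^2 + x^3 + x^4) has coefficients 1,1,1,1,1 for degrees 0…4.
(1 - 2x)^2 has coefficients 1,-4,4,0,0,0,0 for degrees 0…6.
Multiplying by (1 + x^3)^2 gives running coefficients 1,-4,4,2,-8,8,1 for degrees 0…6.
Finally multiplying by (1 + 3x)^3, the product of all factors after the first has coefficients 1,5,-5,-43,10,98,-89 for degrees 0…6.
[x^6] = 1·(-89) + 1·98 + 1·10 + 1·(-43) + 1·(-5) = -29.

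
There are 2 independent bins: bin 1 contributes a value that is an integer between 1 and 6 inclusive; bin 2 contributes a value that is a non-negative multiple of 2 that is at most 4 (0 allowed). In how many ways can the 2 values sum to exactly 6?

3

The generating function for the choices is (t + t² + t³ + t⁴ + t⁵ + t⁶)·(1 + t² + t⁴); the count is [t⁶].
(t + t² + t³ + t⁴ + t⁵ + t⁶) has coefficients 0,1,1,1,1,1,1 for degrees 0…6.
(1 + t² + t⁴) has coefficients 1,0,1,0,1,0,0 for degrees 0…6.
[t⁶] = 1·0 + 1·1 + 1·0 + 1·1 + 1·0 + 1·1 = 3.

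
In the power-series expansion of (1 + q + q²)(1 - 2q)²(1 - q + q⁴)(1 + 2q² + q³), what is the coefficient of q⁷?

(1 + q + q²) has coefficients 1,1,1 for degrees 0…2.
(1 - 2q)² has coefficients 1,-4,4,0,0,0,0,0 for degrees 0…7.
Multiplying by (1 - q + q⁴) gives running coefficients 1,-5,8,-4,1,-4,4,0 for degrees 0…7.
Finally multiplying by (1 + 2q² + q³), the product of all factors after the first has coefficients 1,-5,10,-13,12,-4,2,-7 for degrees 0…7.
[q⁷] = 1·(-7) + 1·2 + 1·(-4) = -9.

-9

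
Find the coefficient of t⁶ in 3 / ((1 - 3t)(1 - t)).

Partial fractions give a closed form: a_n = (9/2)·3^n + (-3/2)·1^n.
At n = 6: a_6 = 3279.

3279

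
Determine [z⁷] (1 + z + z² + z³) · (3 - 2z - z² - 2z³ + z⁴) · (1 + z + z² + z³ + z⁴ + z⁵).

-8

(1 + z + z² + z³) has coefficients 1,1,1,1 for degrees 0…3.
(3 - 2z - z² - 2z³ + z⁴) has coefficients 3,-2,-1,-2,1,0,0,0 for degrees 0…7.
Finally multiplying by (1 + z + z² + z³ + z⁴ + z⁵), the product of all factors after the first has coefficients 3,1,0,-2,-1,-1,-4,-2 for degrees 0…7.
[z⁷] = 1·(-2) + 1·(-4) + 1·(-1) + 1·(-1) = -8.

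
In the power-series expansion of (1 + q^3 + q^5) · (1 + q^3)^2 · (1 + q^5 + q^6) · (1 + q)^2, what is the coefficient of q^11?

11

(1 + q^3 + q^5) has coefficients 1,0,0,1,0,1 for degrees 0…5.
(1 + q^3)^2 has coefficients 1,0,0,2,0,0,1,0,0,0,0,0 for degrees 0…11.
Multiplying by (1 + q^5 + q^6) gives running coefficients 1,0,0,2,0,1,2,0,2,2,0,1 for degrees 0…11.
Finally multiplying by (1 + q)^2, the product of all factors after the first has coefficients 1,2,1,2,4,3,4,5,4,6,6,3 for degrees 0…11.
[q^11] = 1·3 + 1·4 + 1·4 = 11.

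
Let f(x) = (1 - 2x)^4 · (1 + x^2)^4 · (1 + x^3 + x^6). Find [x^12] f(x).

(1 - 2x)^4 has coefficients 1,-8,24,-32,16 for degrees 0…4.
(1 + x^2)^4 has coefficients 1,0,4,0,6,0,4,0,1,0,0,0,0 for degrees 0…12.
Finally multiplying by (1 + x^3 + x^6), the product of all factors after the first has coefficients 1,0,4,1,6,4,5,6,5,4,6,1,4 for degrees 0…12.
[x^12] = 1·4 − 8·1 + 24·6 − 32·4 + 16·5 = 92.

92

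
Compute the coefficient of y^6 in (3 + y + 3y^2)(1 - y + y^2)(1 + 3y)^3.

27

(3 + y + 3y^2) has coefficients 3,1,3 for degrees 0…2.
(1 - y + y^2) has coefficients 1,-1,1,0,0,0,0 for degrees 0…6.
Finally multiplying by (1 + 3y)^3, the product of all factors after the first has coefficients 1,8,19,9,0,27,0 for degrees 0…6.
[y^6] = 3·0 + 1·27 + 3·0 = 27.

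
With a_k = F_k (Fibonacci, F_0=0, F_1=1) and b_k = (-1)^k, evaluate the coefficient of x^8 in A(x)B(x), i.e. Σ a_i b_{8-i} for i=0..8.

Write out a_i and b_{8-i} for i = 0,…,8 and sum the products.
Σ = 0·1 + 1·(-1) + 1·1 + 2·(-1) + 3·1 + 5·(-1) + 8·1 + 13·(-1) + 21·1 = 12.

12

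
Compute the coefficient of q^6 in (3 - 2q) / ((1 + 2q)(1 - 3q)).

Partial fractions give a closed form: a_n = (8/5)·(-2)^n + (7/5)·3^n.
At n = 6: a_6 = 1123.

1123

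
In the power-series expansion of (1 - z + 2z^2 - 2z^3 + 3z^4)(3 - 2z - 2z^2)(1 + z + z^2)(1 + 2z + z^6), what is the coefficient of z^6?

2

(1 - z + 2z^2 - 2z^3 + 3z^4) has coefficients 1,-1,2,-2,3 for degrees 0…4.
(3 - 2z - 2z^2) has coefficients 3,-2,-2,0,0,0,0 for degrees 0…6.
Multiplying by (1 + z + z^2) gives running coefficients 3,1,-1,-4,-2,0,0 for degrees 0…6.
Finally multiplying by (1 + 2z + z^6), the product of all factors after the first has coefficients 3,7,1,-6,-10,-4,3 for degrees 0…6.
[z^6] = 1·3 − 1·(-4) + 2·(-10) − 2·(-6) + 3·1 = 2.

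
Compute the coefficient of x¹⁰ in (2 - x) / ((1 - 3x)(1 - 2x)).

292173

The denominator gives the recurrence a_n = 5a_(n−1) − 6a_(n−2) for n ≥ 2; the numerator fixes a_0 = 2, a_1 = 9.
Iterating: 2, 9, 33, 111, 357, 1119, 3453, 10551, 32037, 96879, 292173, so a_10 = 292173.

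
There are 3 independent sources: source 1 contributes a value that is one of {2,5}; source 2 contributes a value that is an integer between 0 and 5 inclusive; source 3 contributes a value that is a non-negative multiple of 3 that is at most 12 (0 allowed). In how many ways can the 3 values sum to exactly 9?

4

The generating function for the choices is (t^2 + t^5)·(1 + t + t^2 + t^3 + t^4 + t^5)·(1 + t^3 + t^6 + t^9 + t^12); the count is [t^9].
(t^2 + t^5) has coefficients 0,0,1,0,0,1 for degrees 0…5.
(1 + t + t^2 + t^3 + t^4 + t^5) has coefficients 1,1,1,1,1,1,0,0,0,0 for degrees 0…9.
Finally multiplying by (1 + t^3 + t^6 + t^9 + t^12), the product of all factors after the first has coefficients 1,1,1,2,2,2,2,2,2,2 for degrees 0…9.
[t^9] = 1·2 + 1·2 = 4.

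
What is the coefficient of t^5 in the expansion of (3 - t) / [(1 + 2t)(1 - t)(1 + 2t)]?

-462

The denominator gives the recurrence a_n = −3a_(n−1) + 4a_(n−3) for n ≥ 3; the numerator fixes a_0 = 3, a_1 = -10, a_2 = 30.
Iterating: 3, -10, 30, -78, 194, -462, so a_5 = -462.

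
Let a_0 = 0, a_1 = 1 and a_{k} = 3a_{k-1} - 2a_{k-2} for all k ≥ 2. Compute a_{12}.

The ordinary generating function has denominator 1 - 3t + 2t^2.
Iterating the recurrence: a_0,…,a_{12} = 0, 1, 3, 7, 15, 31, 63, 127, 255, 511, 1023, 2047, 4095.

4095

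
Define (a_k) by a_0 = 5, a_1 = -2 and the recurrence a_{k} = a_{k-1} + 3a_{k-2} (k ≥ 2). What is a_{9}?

The ordinary generating function has denominator 1 - z - 3z^2.
Iterating the recurrence: a_0,…,a_{9} = 5, -2, 13, 7, 46, 67, 205, 406, 1021, 2239.

2239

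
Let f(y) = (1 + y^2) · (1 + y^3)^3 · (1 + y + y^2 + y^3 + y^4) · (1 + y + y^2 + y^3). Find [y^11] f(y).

31

(1 + y^2) has coefficients 1,0,1 for degrees 0…2.
(1 + y^3)^3 has coefficients 1,0,0,3,0,0,3,0,0,1,0,0 for degrees 0…11.
Multiplying by (1 + y + y^2 + y^3 + y^4) gives running coefficients 1,1,1,4,4,3,6,6,3,4,4,1 for degrees 0…11.
Finally multiplying by (1 + y + y^2 + y^3), the product of all factors after the first has coefficients 1,2,3,7,10,12,17,19,18,19,17,12 for degrees 0…11.
[y^11] = 1·12 + 1·19 = 31.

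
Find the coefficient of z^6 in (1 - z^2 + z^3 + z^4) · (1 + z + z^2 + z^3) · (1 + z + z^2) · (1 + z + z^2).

(1 - z^2 + z^3 + z^4) has coefficients 1,0,-1,1,1 for degrees 0…4.
(1 + z + z^2 + z^3) has coefficients 1,1,1,1,0,0,0 for degrees 0…6.
Multiplying by (1 + z + z^2) gives running coefficients 1,2,3,3,2,1,0 for degrees 0…6.
Finally multiplying by (1 + z + z^2), the product of all factors after the first has coefficients 1,3,6,8,8,6,3 for degrees 0…6.
[z^6] = 1·3 − 1·8 + 1·8 + 1·6 = 9.

9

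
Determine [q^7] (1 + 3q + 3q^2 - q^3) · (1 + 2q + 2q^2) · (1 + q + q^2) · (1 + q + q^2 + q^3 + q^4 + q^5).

(1 + 3q + 3q^2 - q^3) has coefficients 1,3,3,-1 for degrees 0…3.
(1 + 2q + 2q^2) has coefficients 1,2,2,0,0,0,0,0 for degrees 0…7.
Multiplying by (1 + q + q^2) gives running coefficients 1,3,5,4,2,0,0,0 for degrees 0…7.
Finally multiplying by (1 + q + q^2 + q^3 + q^4 + q^5), the product of all factors after the first has coefficients 1,4,9,13,15,15,14,11 for degrees 0…7.
[q^7] = 1·11 + 3·14 + 3·15 − 1·15 = 83.

83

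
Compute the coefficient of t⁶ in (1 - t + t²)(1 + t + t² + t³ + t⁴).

1

(1 - t + t²) has coefficients 1,-1,1 for degrees 0…2.
(1 + t + t² + t³ + t⁴) has coefficients 1,1,1,1,1,0,0 for degrees 0…6.
[t⁶] = 1·0 − 1·0 + 1·1 = 1.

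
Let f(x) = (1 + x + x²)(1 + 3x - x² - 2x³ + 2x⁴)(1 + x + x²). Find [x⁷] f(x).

(1 + x + x²) has coefficients 1,1,1 for degrees 0…2.
(1 + 3x - x² - 2x³ + 2x⁴) has coefficients 1,3,-1,-2,2,0,0,0 for degrees 0…7.
Finally multiplying by (1 + x + x²), the product of all factors after the first has coefficients 1,4,3,0,-1,0,2,0 for degrees 0…7.
[x⁷] = 1·0 + 1·2 + 1·0 = 2.

2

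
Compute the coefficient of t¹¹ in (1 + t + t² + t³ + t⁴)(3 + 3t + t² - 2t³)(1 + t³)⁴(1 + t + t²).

124

(1 + t + t² + t³ + t⁴) has coefficients 1,1,1,1,1 for degrees 0…4.
(3 + 3t + t² - 2t³) has coefficients 3,3,1,-2,0,0,0,0,0,0,0,0 for degrees 0…11.
Multiplying by (1 + t³)⁴ gives running coefficients 3,3,1,10,12,4,10,18,6,0,12,4 for degrees 0…11.
Finally multiplying by (1 + t + t²), the product of all factors after the first has coefficients 3,6,7,14,23,26,26,32,34,24,18,16 for degrees 0…11.
[t¹¹] = 1·16 + 1·18 + 1·24 + 1·34 + 1·32 = 124.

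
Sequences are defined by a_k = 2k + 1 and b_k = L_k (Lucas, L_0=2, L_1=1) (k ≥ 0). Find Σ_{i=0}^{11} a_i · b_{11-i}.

Write out a_i and b_{11-i} for i = 0,…,11 and sum the products.
Σ = 1·199 + 3·123 + 5·76 + 7·47 + 9·29 + 11·18 + 13·11 + 15·7 + 17·4 + 19·3 + 21·1 + 23·2 = 2176.

2176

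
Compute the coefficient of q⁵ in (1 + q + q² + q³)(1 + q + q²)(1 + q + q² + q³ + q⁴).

(1 + q + q² + q³) has coefficients 1,1,1,1 for degrees 0…3.
(1 + q + q²) has coefficients 1,1,1,0,0,0 for degrees 0…5.
Finally multiplying by (1 + q + q² + q³ + q⁴), the product of all factors after the first has coefficients 1,2,3,3,3,2 for degrees 0…5.
[q⁵] = 1·2 + 1·3 + 1·3 + 1·3 = 11.

11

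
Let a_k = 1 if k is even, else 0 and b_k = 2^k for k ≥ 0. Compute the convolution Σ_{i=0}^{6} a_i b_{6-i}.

This is [x^6] in the product of the two ordinary generating functions.
Σ = 1·64 + 0·32 + 1·16 + 0·8 + 1·4 + 0·2 + 1·1 = 85.

85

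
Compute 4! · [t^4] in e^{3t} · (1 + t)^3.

801

The EGF product rule gives c_4 = Σ_{k_1+k_2=4} C(4; k_1,k_2) · ∏ g_i(k_i), where e^{3t} gives (3)^k; (1+t)^3 gives the falling factorial (3)_k.
g_1(k) for k = 0…4: 1, 3, 9, 27, 81.
g_2(k) for k = 0…4: 1, 3, 6, 6, 0.
c_4 = Σ_k C(4,k)·g_1(k)·g_2(4−k) = 4·3·6 + 6·9·6 + 4·27·3 + 1·81·1 = 72 + 324 + 324 + 81 = 801.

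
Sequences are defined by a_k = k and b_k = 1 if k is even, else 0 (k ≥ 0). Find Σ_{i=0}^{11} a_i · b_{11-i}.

36

Write out a_i and b_{11-i} for i = 0,…,11 and sum the products.
Σ = 0·0 + 1·1 + 2·0 + 3·1 + 4·0 + 5·1 + 6·0 + 7·1 + 8·0 + 9·1 + 10·0 + 11·1 = 36.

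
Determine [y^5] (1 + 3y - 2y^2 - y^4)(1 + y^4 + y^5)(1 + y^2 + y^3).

(1 + 3y - 2y^2 - y^4) has coefficients 1,3,-2,0,-1 for degrees 0…4.
(1 + y^4 + y^5) has coefficients 1,0,0,0,1,1 for degrees 0…5.
Finally multiplying by (1 + y^2 + y^3), the product of all factors after the first has coefficients 1,0,1,1,1,1 for degrees 0…5.
[y^5] = 1·1 + 3·1 − 2·1 − 1·0 = 2.

2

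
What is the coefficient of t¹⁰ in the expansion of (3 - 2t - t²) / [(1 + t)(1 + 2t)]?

7676

The denominator gives the recurrence a_n = −3a_(n−1) − 2a_(n−2) for n ≥ 3; the numerator fixes a_0 = 3, a_1 = -11, a_2 = 26.
Iterating: 3, -11, 26, -56, 116, -236, 476, -956, 1916, -3836, 7676, so a_10 = 7676.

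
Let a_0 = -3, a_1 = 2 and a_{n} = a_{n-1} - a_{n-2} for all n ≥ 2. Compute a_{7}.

2

The ordinary generating function has denominator 1 - y + y^2.
Iterating the recurrence: a_0,…,a_{7} = -3, 2, 5, 3, -2, -5, -3, 2.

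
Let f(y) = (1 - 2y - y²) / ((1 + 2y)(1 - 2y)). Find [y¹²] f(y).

3072

The denominator gives the recurrence a_n = 4a_(n−2) for n ≥ 3; the numerator fixes a_0 = 1, a_1 = -2, a_2 = 3.
Iterating: 1, -2, 3, -8, 12, -32, 48, -128, 192, -512, 768, -2048, 3072, so a_12 = 3072.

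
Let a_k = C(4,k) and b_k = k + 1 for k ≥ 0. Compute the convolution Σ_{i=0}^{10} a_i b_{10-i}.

Write out a_i and b_{10-i} for i = 0,…,10 and sum the products.
Σ = 1·11 + 4·10 + 6·9 + 4·8 + 1·7 + 0·6 + 0·5 + 0·4 + 0·3 + 0·2 + 0·1 = 144.

144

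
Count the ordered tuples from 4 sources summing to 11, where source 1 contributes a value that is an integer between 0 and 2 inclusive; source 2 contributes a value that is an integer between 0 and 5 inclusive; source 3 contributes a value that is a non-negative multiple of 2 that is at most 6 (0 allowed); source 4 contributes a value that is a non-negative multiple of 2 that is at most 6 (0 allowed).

28

The generating function for the choices is (1 + x + x²)·(1 + x + x² + x³ + x⁴ + x⁵)·(1 + x² + x⁴ + x⁶)·(1 + x² + x⁴ + x⁶); the count is [x¹¹].
(1 + x + x²) has coefficients 1,1,1 for degrees 0…2.
(1 + x + x² + x³ + x⁴ + x⁵) has coefficients 1,1,1,1,1,1,0,0,0,0,0,0 for degrees 0…11.
Multiplying by (1 + x² + x⁴ + x⁶) gives running coefficients 1,1,2,2,3,3,3,3,2,2,1,1 for degrees 0…11.
Finally multiplying by (1 + x² + x⁴ + x⁶), the product of all factors after the first has coefficients 1,1,3,3,6,6,9,9,10,10,9,9 for degrees 0…11.
[x¹¹] = 1·9 + 1·9 + 1·10 = 28.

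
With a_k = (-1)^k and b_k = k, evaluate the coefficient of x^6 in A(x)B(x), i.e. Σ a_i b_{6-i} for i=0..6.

3

This is [x^6] in the product of the two ordinary generating functions.
Σ = 1·6 − 1·5 + 1·4 − 1·3 + 1·2 − 1·1 + 1·0 = 3.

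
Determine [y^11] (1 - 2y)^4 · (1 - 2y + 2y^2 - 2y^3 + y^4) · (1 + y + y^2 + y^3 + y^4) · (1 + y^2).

(1 - 2y)^4 has coefficients 1,-8,24,-32,16 for degrees 0…4.
(1 - 2y + 2y^2 - 2y^3 + y^4) has coefficients 1,-2,2,-2,1,0,0,0,0,0,0,0 for degrees 0…11.
Multiplying by (1 + y + y^2 + y^3 + y^4) gives running coefficients 1,-1,1,-1,0,-1,1,-1,1,0,0,0 for degrees 0…11.
Finally multiplying by (1 + y^2), the product of all factors after the first has coefficients 1,-1,2,-2,1,-2,1,-2,2,-1,1,0 for degrees 0…11.
[y^11] = 1·0 − 8·1 + 24·(-1) − 32·2 + 16·(-2) = -128.

-128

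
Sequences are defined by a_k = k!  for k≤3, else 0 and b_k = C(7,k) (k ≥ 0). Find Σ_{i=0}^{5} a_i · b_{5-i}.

The convolution is the x^5 coefficient of A(x)B(x).
Σ = 1·21 + 1·35 + 2·35 + 6·21 + 0·7 + 0·1 = 252.

252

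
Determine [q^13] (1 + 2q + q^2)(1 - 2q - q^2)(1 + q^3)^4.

-4

(1 + 2q + q^2) has coefficients 1,2,1 for degrees 0…2.
(1 - 2q - q^2) has coefficients 1,-2,-1,0,0,0,0,0,0,0,0,0,0,0 for degrees 0…13.
Finally multiplying by (1 + q^3)^4, the product of all factors after the first has coefficients 1,-2,-1,4,-8,-4,6,-12,-6,4,-8,-4,1,-2 for degrees 0…13.
[q^13] = 1·(-2) + 2·1 + 1·(-4) = -4.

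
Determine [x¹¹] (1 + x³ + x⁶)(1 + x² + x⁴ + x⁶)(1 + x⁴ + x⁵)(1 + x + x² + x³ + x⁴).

16

(1 + x³ + x⁶) has coefficients 1,0,0,1,0,0,1 for degrees 0…6.
(1 + x² + x⁴ + x⁶) has coefficients 1,0,1,0,1,0,1,0,0,0,0,0 for degrees 0…11.
Multiplying by (1 + x⁴ + x⁵) gives running coefficients 1,0,1,0,2,1,2,1,1,1,1,1 for degrees 0…11.
Finally multiplying by (1 + x + x² + x³ + x⁴), the product of all factors after the first has coefficients 1,1,2,2,4,4,6,6,7,6,6,5 for degrees 0…11.
[x¹¹] = 1·5 + 1·7 + 1·4 = 16.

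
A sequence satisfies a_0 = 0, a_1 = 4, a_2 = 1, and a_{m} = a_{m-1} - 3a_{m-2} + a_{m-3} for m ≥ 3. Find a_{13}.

-1236

The ordinary generating function has denominator 1 - y + 3y^2 - y^3.
Iterating the recurrence: a_0,…,a_{13} = 0, 4, 1, -11, -10, 24, 43, -39, -144, 16, 409, 217, -994, -1236.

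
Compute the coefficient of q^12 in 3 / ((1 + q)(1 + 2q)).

Partial fractions give a closed form: a_n = (-3)·(-1)^n + (6)·(-2)^n.
At n = 12: a_12 = 24573.

24573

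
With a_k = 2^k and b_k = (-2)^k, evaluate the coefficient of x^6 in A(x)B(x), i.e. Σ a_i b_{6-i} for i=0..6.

64

Write out a_i and b_{6-i} for i = 0,…,6 and sum the products.
Σ = 1·64 + 2·(-32) + 4·16 + 8·(-8) + 16·4 + 32·(-2) + 64·1 = 64.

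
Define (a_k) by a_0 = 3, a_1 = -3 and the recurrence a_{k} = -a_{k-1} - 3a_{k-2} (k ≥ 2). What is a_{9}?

-93

The ordinary generating function has denominator 1 + q + 3q^2.
Iterating the recurrence: a_0,…,a_{9} = 3, -3, -6, 15, 3, -48, 39, 105, -222, -93.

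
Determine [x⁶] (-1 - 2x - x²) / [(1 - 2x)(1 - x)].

The denominator gives the recurrence a_n = 3a_(n−1) − 2a_(n−2) for n ≥ 3; the numerator fixes a_0 = -1, a_1 = -5, a_2 = -14.
Iterating: -1, -5, -14, -32, -68, -140, -284, so a_6 = -284.

-284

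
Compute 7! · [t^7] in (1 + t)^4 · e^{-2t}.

The EGF product rule gives c_7 = Σ_{k_1+k_2=7} C(7; k_1,k_2) · ∏ g_i(k_i), where (1+t)^4 gives the falling factorial (4)_k; e^{-2t} gives (-2)^k.
g_1(k) for k = 0…7: 1, 4, 12, 24, 24, 0, 0, 0.
g_2(k) for k = 0…7: 1, -2, 4, -8, 16, -32, 64, -128.
c_7 = Σ_k C(7,k)·g_1(k)·g_2(7−k) = 1·1·(-128) + 7·4·64 + 21·12·(-32) + 35·24·16 + 35·24·(-8) = −128 + 1792 − 8064 + 13440 − 6720 = 320.

320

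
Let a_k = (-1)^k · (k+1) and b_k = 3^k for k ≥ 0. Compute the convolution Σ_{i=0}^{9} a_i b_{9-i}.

Write out a_i and b_{9-i} for i = 0,…,9 and sum the products.
Σ = 1·19683 − 2·6561 + 3·2187 − 4·729 + 5·243 − 6·81 + 7·27 − 8·9 + 9·3 − 10·1 = 11069.

11069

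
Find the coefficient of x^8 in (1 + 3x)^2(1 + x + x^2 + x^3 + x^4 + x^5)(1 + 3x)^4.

(1 + 3x)^2 has coefficients 1,6,9 for degrees 0…2.
(1 + x + x^2 + x^3 + x^4 + x^5) has coefficients 1,1,1,1,1,1,0,0,0 for degrees 0…8.
Finally multiplying by (1 + 3x)^4, the product of all factors after the first has coefficients 1,13,67,175,256,256,255,243,189 for degrees 0…8.
[x^8] = 1·189 + 6·243 + 9·255 = 3942.

3942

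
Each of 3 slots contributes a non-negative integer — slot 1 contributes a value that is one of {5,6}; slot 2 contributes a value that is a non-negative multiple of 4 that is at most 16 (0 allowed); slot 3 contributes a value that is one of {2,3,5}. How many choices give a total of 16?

The generating function for the choices is (q⁵ + q⁶)·(1 + q⁴ + q⁸ + q¹² + q¹⁶)·(q² + q³ + q⁵); the count is [q¹⁶].
(q⁵ + q⁶) has coefficients 0,0,0,0,0,1,1 for degrees 0…6.
(1 + q⁴ + q⁸ + q¹² + q¹⁶) has coefficients 1,0,0,0,1,0,0,0,1,0,0,0,1,0,0,0,1 for degrees 0…16.
Finally multiplying by (q² + q³ + q⁵), the product of all factors after the first has coefficients 0,0,1,1,0,1,1,1,0,1,1,1,0,1,1,1,0 for degrees 0…16.
[q¹⁶] = 1·1 + 1·1 = 2.

2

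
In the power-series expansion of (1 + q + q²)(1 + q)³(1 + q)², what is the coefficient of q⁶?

6

(1 + q + q²) has coefficients 1,1,1 for degrees 0…2.
(1 + q)³ has coefficients 1,3,3,1,0,0,0 for degrees 0…6.
Finally multiplying by (1 + q)², the product of all factors after the first has coefficients 1,5,10,10,5,1,0 for degrees 0…6.
[q⁶] = 1·0 + 1·1 + 1·5 = 6.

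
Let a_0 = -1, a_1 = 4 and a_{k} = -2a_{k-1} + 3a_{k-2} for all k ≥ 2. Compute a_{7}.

2734

The ordinary generating function has denominator 1 + 2y - 3y^2.
Iterating the recurrence: a_0,…,a_{7} = -1, 4, -11, 34, -101, 304, -911, 2734.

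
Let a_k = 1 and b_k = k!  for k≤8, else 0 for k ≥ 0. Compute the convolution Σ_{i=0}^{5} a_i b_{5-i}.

154

Write out a_i and b_{5-i} for i = 0,…,5 and sum the products.
Σ = 1·120 + 1·24 + 1·6 + 1·2 + 1·1 + 1·1 = 154.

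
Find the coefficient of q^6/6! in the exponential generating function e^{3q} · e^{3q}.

46656

The EGF product rule gives c_6 = Σ_{k_1+k_2=6} C(6; k_1,k_2) · ∏ g_i(k_i), where e^{3q} gives (3)^k; e^{3q} gives (3)^k.
g_1(k) for k = 0…6: 1, 3, 9, 27, 81, 243, 729.
g_2(k) for k = 0…6: 1, 3, 9, 27, 81, 243, 729.
c_6 = Σ_k C(6,k)·g_1(k)·g_2(6−k) = 1·1·729 + 6·3·243 + 15·9·81 + 20·27·27 + 15·81·9 + 6·243·3 + 1·729·1 = 729 + 4374 + 10935 + 14580 + 10935 + 4374 + 729 = 46656.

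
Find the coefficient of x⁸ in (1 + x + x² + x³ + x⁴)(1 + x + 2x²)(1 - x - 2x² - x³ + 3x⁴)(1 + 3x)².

-4

(1 + x + x² + x³ + x⁴) has coefficients 1,1,1,1,1 for degrees 0…4.
(1 + x + 2x²) has coefficients 1,1,2,0,0,0,0,0,0 for degrees 0…8.
Multiplying by (1 - x - 2x² - x³ + 3x⁴) gives running coefficients 1,0,-1,-5,-2,1,6,0,0 for degrees 0…8.
Finally multiplying by (1 + 3x)², the product of all factors after the first has coefficients 1,6,8,-11,-41,-56,-6,45,54 for degrees 0…8.
[x⁸] = 1·54 + 1·45 + 1·(-6) + 1·(-56) + 1·(-41) = -4.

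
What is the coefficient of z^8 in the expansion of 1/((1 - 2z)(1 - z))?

511

Partial fractions give a closed form: a_n = (2)·2^n + (-1)·1^n.
At n = 8: a_8 = 511.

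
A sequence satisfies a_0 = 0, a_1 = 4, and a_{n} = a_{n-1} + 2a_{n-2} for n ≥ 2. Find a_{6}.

84

The ordinary generating function has denominator 1 - x - 2x^2.
Iterating the recurrence: a_0,…,a_{6} = 0, 4, 4, 12, 20, 44, 84.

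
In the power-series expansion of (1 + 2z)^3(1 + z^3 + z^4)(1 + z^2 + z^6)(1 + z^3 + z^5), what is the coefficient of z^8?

(1 + 2z)^3 has coefficients 1,6,12,8 for degrees 0…3.
(1 + z^3 + z^4) has coefficients 1,0,0,1,1,0,0,0,0 for degrees 0…8.
Multiplying by (1 + z^2 + z^6) gives running coefficients 1,0,1,1,1,1,2,0,0 for degrees 0…8.
Finally multiplying by (1 + z^3 + z^5), the product of all factors after the first has coefficients 1,0,1,2,1,3,3,2,2 for degrees 0…8.
[z^8] = 1·2 + 6·2 + 12·3 + 8·3 = 74.

74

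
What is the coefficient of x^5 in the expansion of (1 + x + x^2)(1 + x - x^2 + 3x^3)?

3

(1 + x + x^2) has coefficients 1,1,1 for degrees 0…2.
(1 + x - x^2 + 3x^3) has coefficients 1,1,-1,3,0,0 for degrees 0…5.
[x^5] = 1·0 + 1·0 + 1·3 = 3.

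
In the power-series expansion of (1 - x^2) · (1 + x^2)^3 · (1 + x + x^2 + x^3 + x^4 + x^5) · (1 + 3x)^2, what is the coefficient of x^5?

48

(1 - x^2) has coefficients 1,0,-1 for degrees 0…2.
(1 + x^2)^3 has coefficients 1,0,3,0,3,0 for degrees 0…5.
Multiplying by (1 + x + x^2 + x^3 + x^4 + x^5) gives running coefficients 1,1,4,4,7,7 for degrees 0…5.
Finally multiplying by (1 + 3x)^2, the product of all factors after the first has coefficients 1,7,19,37,67,85 for degrees 0…5.
[x^5] = 1·85 − 1·37 = 48.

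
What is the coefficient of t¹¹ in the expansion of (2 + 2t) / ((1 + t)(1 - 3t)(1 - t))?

531440

Partial fractions give a closed form: a_n = (3)·3^n + (-1)·1^n.
At n = 11: a_11 = 531440.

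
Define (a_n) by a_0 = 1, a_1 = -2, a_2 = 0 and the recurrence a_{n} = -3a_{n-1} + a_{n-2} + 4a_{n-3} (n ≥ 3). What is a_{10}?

-9622

The ordinary generating function has denominator 1 + 3q - q^2 - 4q^3.
Iterating the recurrence: a_0,…,a_{10} = 1, -2, 0, 2, -14, 44, -138, 402, -1168, 3354, -9622.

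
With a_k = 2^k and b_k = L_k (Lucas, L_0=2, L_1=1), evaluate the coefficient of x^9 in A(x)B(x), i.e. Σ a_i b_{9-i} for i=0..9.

2750

This is [x^9] in the product of the two ordinary generating functions.
Σ = 1·76 + 2·47 + 4·29 + 8·18 + 16·11 + 32·7 + 64·4 + 128·3 + 256·1 + 512·2 = 2750.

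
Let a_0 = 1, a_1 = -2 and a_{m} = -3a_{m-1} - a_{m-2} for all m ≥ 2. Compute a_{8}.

1597

The ordinary generating function has denominator 1 + 3q + q^2.
Iterating the recurrence: a_0,…,a_{8} = 1, -2, 5, -13, 34, -89, 233, -610, 1597.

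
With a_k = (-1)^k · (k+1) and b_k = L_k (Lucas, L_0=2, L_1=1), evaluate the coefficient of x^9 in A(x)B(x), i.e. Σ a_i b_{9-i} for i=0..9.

This is [x^9] in the product of the two ordinary generating functions.
Σ = 1·76 − 2·47 + 3·29 − 4·18 + 5·11 − 6·7 + 7·4 − 8·3 + 9·1 − 10·2 = 3.

3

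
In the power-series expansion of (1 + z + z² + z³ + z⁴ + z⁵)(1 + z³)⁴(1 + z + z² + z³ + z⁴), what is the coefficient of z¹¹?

50

(1 + z + z² + z³ + z⁴ + z⁵) has coefficients 1,1,1,1,1,1 for degrees 0…5.
(1 + z³)⁴ has coefficients 1,0,0,4,0,0,6,0,0,4,0,0 for degrees 0…11.
Finally multiplying by (1 + z + z² + z³ + z⁴), the product of all factors after the first has coefficients 1,1,1,5,5,4,10,10,6,10,10,4 for degrees 0…11.
[z¹¹] = 1·4 + 1·10 + 1·10 + 1·6 + 1·10 + 1·10 = 50.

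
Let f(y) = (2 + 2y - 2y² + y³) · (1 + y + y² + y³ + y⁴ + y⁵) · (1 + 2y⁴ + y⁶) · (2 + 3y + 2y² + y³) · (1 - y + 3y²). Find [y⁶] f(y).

106

(2 + 2y - 2y² + y³) has coefficients 2,2,-2,1 for degrees 0…3.
(1 + y + y² + y³ + y⁴ + y⁵) has coefficients 1,1,1,1,1,1,0 for degrees 0…6.
Multiplying by (1 + 2y⁴ + y⁶) gives running coefficients 1,1,1,1,3,3,3 for degrees 0…6.
Multiplying by (2 + 3y + 2y² + y³) gives running coefficients 2,5,7,8,12,18,22 for degrees 0…6.
Finally multiplying by (1 - y + 3y²), the product of all factors after the first has coefficients 2,3,8,16,25,30,40 for degrees 0…6.
[y⁶] = 2·40 + 2·30 − 2·25 + 1·16 = 106.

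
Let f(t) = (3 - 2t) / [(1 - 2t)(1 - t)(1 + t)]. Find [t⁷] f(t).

340

Partial fractions give a closed form: a_n = (8/3)·2^n + (-1/2)·1^n + (5/6)·(-1)^n.
At n = 7: a_7 = 340.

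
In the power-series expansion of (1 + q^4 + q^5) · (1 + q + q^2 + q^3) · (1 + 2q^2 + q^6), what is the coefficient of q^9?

(1 + q^4 + q^5) has coefficients 1,0,0,0,1,1 for degrees 0…5.
(1 + q + q^2 + q^3) has coefficients 1,1,1,1,0,0,0,0,0,0 for degrees 0…9.
Finally multiplying by (1 + 2q^2 + q^6), the product of all factors after the first has coefficients 1,1,3,3,2,2,1,1,1,1 for degrees 0…9.
[q^9] = 1·1 + 1·2 + 1·2 = 5.

5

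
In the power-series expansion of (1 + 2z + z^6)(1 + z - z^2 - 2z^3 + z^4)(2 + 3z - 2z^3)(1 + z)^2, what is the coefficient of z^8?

35

(1 + 2z + z^6) has coefficients 1,2,0,0,0,0,1 for degrees 0…6.
(1 + z - z^2 - 2z^3 + z^4) has coefficients 1,1,-1,-2,1,0,0,0,0 for degrees 0…8.
Multiplying by (2 + 3z - 2z^3) gives running coefficients 2,5,1,-9,-6,5,4,-2,0 for degrees 0…8.
Finally multiplying by (1 + z)^2, the product of all factors after the first has coefficients 2,9,13,-2,-23,-16,8,11,0 for degrees 0…8.
[z^8] = 1·0 + 2·11 + 1·13 = 35.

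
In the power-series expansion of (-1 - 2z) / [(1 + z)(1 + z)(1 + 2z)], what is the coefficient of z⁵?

6

The denominator gives the recurrence a_n = −4a_(n−1) − 5a_(n−2) − 2a_(n−3) for n ≥ 3; the numerator fixes a_0 = -1, a_1 = 2, a_2 = -3.
Iterating: -1, 2, -3, 4, -5, 6, so a_5 = 6.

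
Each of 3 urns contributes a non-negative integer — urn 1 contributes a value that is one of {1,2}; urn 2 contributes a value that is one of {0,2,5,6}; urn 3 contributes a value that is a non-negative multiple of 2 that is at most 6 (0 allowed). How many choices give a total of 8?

4

The generating function for the choices is (y + y²)·(1 + y² + y⁵ + y⁶)·(1 + y² + y⁴ + y⁶); the count is [y⁸].
(y + y²) has coefficients 0,1,1 for degrees 0…2.
(1 + y² + y⁵ + y⁶) has coefficients 1,0,1,0,0,1,1,0,0 for degrees 0…8.
Finally multiplying by (1 + y² + y⁴ + y⁶), the product of all factors after the first has coefficients 1,0,2,0,2,1,3,1,2 for degrees 0…8.
[y⁸] = 1·1 + 1·3 = 4.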